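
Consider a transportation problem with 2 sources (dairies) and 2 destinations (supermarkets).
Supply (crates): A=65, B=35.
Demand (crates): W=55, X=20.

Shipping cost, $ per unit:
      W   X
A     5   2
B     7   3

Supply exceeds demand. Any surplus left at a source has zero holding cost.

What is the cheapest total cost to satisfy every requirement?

325

A cheapest plan:
  A–W: 55 × $5 = $275
  A–X: 10 × $2 = $20
  B–X: 10 × $3 = $30
Total = 275 + 20 + 30 = $325.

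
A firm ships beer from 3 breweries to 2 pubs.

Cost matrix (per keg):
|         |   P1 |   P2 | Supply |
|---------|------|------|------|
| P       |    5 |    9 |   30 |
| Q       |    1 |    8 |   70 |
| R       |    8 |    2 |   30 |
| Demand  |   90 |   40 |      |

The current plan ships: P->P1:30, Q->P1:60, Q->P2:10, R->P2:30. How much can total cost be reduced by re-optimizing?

30

Current plan cost = 30·5 + 60·1 + 10·8 + 30·2 = 350.
Optimal plan:
  P->P1: 20 × 5 = 100
  P->P2: 10 × 9 = 90
  Q->P1: 70 × 1 = 70
  R->P2: 30 × 2 = 60
Optimal cost = 320.
Saving = 350 − 320 = 30.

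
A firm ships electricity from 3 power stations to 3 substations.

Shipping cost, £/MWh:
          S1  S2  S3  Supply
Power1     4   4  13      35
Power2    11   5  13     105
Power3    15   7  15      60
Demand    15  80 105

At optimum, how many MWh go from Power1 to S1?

15

The minimum-cost plan:
  Power1–S1: 15 × £4 = £60
  Power1–S2: 20 × £4 = £80
  Power2–S3: 105 × £13 = £1365
  Power3–S2: 60 × £7 = £420
Total cost = £1925.
So Power1→S1 carries 15 MWh.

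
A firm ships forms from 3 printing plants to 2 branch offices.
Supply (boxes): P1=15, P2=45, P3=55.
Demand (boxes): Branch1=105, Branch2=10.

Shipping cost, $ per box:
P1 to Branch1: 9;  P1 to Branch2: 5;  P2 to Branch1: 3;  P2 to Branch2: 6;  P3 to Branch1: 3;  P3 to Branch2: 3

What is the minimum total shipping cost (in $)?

395

An optimal shipping plan:
  P1–Branch1: 5 × $9 = $45
  P1–Branch2: 10 × $5 = $50
  P2–Branch1: 45 × $3 = $135
  P3–Branch1: 55 × $3 = $165
Total = 45 + 50 + 135 + 165 = $395.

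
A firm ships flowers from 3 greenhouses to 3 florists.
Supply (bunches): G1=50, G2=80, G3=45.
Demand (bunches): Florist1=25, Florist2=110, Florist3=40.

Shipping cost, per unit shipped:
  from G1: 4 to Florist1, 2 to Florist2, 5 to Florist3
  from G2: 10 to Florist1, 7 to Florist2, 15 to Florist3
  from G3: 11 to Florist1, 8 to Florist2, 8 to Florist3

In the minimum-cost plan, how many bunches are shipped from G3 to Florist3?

40

Optimal shipments:
  G1→Florist1: 25 × 4 = 100
  G1→Florist2: 25 × 2 = 50
  G2→Florist2: 80 × 7 = 560
  G3→Florist2: 5 × 8 = 40
  G3→Florist3: 40 × 8 = 320
Total cost = 1070.
So G3→Florist3 carries 40 bunches.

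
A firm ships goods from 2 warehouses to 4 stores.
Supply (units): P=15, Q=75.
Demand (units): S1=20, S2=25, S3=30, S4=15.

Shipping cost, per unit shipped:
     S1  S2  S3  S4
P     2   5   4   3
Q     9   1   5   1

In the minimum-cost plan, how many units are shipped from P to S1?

15

Optimal shipments:
  P→S1: 15 × 2 = 30
  Q→S1: 5 × 9 = 45
  Q→S2: 25 × 1 = 25
  Q→S3: 30 × 5 = 150
  Q→S4: 15 × 1 = 15
Total cost = 265.
So P→S1 carries 15 units.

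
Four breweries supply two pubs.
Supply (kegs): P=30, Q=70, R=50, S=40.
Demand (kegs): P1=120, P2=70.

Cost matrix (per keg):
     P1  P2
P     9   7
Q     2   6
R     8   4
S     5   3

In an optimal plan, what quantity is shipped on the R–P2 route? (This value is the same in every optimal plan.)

50

Optimal shipments:
  P to P1: 30 × 9 = 270
  Q to P1: 70 × 2 = 140
  R to P2: 50 × 4 = 200
  S to P1: 20 × 5 = 100
  S to P2: 20 × 3 = 60
Total cost = 770.
So R→P2 carries 50 kegs.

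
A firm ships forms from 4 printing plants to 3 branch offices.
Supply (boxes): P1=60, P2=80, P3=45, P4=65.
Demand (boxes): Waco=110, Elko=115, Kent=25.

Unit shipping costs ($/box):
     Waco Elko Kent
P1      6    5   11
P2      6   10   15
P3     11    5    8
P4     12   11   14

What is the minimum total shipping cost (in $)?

1825

Optimal allocation:
  P1 to Elko: 60 × $5 = $300
  P2 to Waco: 80 × $6 = $480
  P3 to Elko: 20 × $5 = $100
  P3 to Kent: 25 × $8 = $200
  P4 to Waco: 30 × $12 = $360
  P4 to Elko: 35 × $11 = $385
Total = 300 + 480 + 100 + 200 + 360 + 385 = $1825.
(Supply check: P1 ships 60; P2 ships 80; P3 ships 45; P4 ships 65.)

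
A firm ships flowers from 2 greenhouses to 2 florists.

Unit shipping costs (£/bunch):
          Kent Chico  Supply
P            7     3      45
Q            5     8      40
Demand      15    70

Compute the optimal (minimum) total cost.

410

One minimum-cost allocation:
  P→Chico: 45 × £3 = £135
  Q→Kent: 15 × £5 = £75
  Q→Chico: 25 × £8 = £200
Total = 135 + 75 + 200 = £410.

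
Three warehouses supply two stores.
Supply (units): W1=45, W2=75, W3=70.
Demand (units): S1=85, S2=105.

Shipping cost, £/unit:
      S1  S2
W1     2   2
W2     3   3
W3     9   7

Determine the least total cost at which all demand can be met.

805

An optimal shipping plan:
  W1–S1: 45 units
  W2–S1: 40 units
  W2–S2: 35 units
  W3–S2: 70 units
Total cost = £805.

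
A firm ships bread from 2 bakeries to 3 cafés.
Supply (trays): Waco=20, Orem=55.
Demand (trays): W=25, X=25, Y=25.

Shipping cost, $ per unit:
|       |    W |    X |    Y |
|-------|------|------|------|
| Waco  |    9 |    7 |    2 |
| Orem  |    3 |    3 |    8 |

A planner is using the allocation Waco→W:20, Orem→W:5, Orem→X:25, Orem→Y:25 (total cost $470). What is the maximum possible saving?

Current plan cost = 20·9 + 5·3 + 25·3 + 25·8 = $470.
Optimal plan:
  Waco–Y: 20 × $2 = $40
  Orem–W: 25 × $3 = $75
  Orem–X: 25 × $3 = $75
  Orem–Y: 5 × $8 = $40
Optimal cost = $230.
Saving = 470 − 230 = $240.

240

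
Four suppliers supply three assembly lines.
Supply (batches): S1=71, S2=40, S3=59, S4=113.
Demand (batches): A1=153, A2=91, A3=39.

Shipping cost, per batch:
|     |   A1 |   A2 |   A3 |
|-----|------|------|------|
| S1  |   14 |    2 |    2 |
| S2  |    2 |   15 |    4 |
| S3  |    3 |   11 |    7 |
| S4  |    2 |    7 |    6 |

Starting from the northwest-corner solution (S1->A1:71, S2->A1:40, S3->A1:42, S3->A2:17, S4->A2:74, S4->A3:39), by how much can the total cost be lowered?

1336

Current plan cost = 71·14 + 40·2 + 42·3 + 17·11 + 74·7 + 39·6 = 2139.
Optimal plan:
  S1 to A2: 71 batches
  S2 to A1: 1 batches
  S2 to A3: 39 batches
  S3 to A1: 59 batches
  S4 to A1: 93 batches
  S4 to A2: 20 batches
Optimal cost = 803.
Saving = 2139 − 803 = 1336.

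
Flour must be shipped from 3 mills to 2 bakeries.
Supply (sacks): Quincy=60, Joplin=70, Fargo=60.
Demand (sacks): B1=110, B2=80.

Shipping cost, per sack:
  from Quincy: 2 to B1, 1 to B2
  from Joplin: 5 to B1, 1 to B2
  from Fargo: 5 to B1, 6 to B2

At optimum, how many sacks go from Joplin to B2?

The minimum-cost plan:
  Quincy→B1: 50 × 2 = 100
  Quincy→B2: 10 × 1 = 10
  Joplin→B2: 70 × 1 = 70
  Fargo→B1: 60 × 5 = 300
Total cost = 480.
So Joplin→B2 carries 70 sacks.

70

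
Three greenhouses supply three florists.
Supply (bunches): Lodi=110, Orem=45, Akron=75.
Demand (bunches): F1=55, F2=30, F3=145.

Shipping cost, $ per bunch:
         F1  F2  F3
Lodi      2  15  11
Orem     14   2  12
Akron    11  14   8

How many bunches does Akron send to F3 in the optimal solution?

The minimum-cost plan:
  Lodi–F1: 55 × $2 = $110
  Lodi–F3: 55 × $11 = $605
  Orem–F2: 30 × $2 = $60
  Orem–F3: 15 × $12 = $180
  Akron–F3: 75 × $8 = $600
Total cost = $1555.
So Akron→F3 carries 75 bunches.

75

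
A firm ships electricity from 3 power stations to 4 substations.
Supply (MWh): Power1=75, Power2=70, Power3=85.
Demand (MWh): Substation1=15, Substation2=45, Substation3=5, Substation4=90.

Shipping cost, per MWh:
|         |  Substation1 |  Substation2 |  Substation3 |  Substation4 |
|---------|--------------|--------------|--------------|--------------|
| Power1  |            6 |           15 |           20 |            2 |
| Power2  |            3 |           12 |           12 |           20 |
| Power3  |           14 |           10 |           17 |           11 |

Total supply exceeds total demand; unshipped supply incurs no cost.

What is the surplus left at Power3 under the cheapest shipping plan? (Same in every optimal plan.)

An optimal plan:
  Power1->Substation4: 75 × 2 = 150
  Power2->Substation1: 15 × 3 = 45
  Power2->Substation3: 5 × 12 = 60
  Power3->Substation2: 45 × 10 = 450
  Power3->Substation4: 15 × 11 = 165
Total cost = 870.
Power3 ships 60 of its 85, leaving 25.

25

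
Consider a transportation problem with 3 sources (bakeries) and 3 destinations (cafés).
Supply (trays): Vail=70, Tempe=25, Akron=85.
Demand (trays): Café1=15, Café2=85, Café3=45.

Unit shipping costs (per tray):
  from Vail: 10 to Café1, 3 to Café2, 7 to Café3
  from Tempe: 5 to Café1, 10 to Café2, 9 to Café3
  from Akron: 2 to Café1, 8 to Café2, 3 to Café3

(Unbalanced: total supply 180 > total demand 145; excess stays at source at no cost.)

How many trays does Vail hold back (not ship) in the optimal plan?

0

An optimal plan:
  Vail->Café2: 70 trays
  Akron->Café1: 15 trays
  Akron->Café2: 15 trays
  Akron->Café3: 45 trays
Total cost = 495.
Vail ships 70 of its 70, leaving 0.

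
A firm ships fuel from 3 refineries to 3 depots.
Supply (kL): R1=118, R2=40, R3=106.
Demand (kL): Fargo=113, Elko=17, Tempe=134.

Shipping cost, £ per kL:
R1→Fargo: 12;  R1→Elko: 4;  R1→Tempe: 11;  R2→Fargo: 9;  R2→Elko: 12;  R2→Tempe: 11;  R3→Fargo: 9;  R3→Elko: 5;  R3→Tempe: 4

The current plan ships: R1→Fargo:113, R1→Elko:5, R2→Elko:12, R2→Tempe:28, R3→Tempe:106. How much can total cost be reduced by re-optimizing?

Current plan cost = 113·12 + 5·4 + 12·12 + 28·11 + 106·4 = £2252.
Optimal plan:
  R1→Fargo: 73 × £12 = £876
  R1→Elko: 17 × £4 = £68
  R1→Tempe: 28 × £11 = £308
  R2→Fargo: 40 × £9 = £360
  R3→Tempe: 106 × £4 = £424
Optimal cost = £2036.
Saving = 2252 − 2036 = £216.

216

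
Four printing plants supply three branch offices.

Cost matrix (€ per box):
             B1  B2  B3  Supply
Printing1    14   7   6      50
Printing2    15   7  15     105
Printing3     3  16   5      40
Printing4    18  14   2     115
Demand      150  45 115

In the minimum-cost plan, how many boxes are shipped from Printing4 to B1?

Optimal shipments:
  Printing1 to B1: 50 × €14 = €700
  Printing2 to B1: 60 × €15 = €900
  Printing2 to B2: 45 × €7 = €315
  Printing3 to B1: 40 × €3 = €120
  Printing4 to B3: 115 × €2 = €230
Total cost = €2265.
The route Printing4→B1 is not used.

0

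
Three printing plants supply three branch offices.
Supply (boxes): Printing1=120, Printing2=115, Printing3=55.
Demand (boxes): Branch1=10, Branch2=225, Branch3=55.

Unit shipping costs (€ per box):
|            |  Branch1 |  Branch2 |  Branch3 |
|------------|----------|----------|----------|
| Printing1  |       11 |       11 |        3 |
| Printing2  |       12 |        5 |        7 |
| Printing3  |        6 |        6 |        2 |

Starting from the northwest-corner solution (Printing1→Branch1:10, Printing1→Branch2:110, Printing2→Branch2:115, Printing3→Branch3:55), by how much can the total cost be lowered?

220

Current plan cost = 10·11 + 110·11 + 115·5 + 55·2 = €2005.
Optimal plan:
  Printing1–Branch2: 65 × €11 = €715
  Printing1–Branch3: 55 × €3 = €165
  Printing2–Branch2: 115 × €5 = €575
  Printing3–Branch1: 10 × €6 = €60
  Printing3–Branch2: 45 × €6 = €270
Optimal cost = €1785.
Saving = 2005 − 1785 = €220.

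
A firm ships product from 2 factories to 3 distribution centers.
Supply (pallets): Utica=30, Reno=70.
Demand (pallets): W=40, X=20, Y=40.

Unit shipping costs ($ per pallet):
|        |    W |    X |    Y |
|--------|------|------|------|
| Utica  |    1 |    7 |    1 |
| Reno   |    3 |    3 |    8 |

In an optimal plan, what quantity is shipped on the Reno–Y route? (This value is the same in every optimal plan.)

10

Solving gives:
  Utica->Y: 30 × $1 = $30
  Reno->W: 40 × $3 = $120
  Reno->X: 20 × $3 = $60
  Reno->Y: 10 × $8 = $80
Total cost = $290.
So Reno→Y carries 10 pallets.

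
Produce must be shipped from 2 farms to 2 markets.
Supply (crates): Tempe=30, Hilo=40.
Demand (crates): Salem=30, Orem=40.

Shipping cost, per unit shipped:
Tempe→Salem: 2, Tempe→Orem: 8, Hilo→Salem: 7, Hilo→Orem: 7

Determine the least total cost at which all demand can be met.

One minimum-cost allocation:
  Tempe–Salem: 30 × 2 = 60
  Hilo–Orem: 40 × 7 = 280
Total = 60 + 280 = 340.

340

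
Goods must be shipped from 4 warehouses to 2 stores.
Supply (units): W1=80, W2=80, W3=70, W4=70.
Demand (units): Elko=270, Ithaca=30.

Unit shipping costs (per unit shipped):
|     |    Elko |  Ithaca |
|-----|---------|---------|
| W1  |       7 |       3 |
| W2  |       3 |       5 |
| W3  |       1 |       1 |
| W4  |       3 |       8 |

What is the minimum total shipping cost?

960

Optimal allocation:
  W1 to Elko: 50 × 7 = 350
  W1 to Ithaca: 30 × 3 = 90
  W2 to Elko: 80 × 3 = 240
  W3 to Elko: 70 × 1 = 70
  W4 to Elko: 70 × 3 = 210
Total = 350 + 90 + 240 + 70 + 210 = 960.
(Supply check: W1 ships 80; W2 ships 80; W3 ships 70; W4 ships 70.)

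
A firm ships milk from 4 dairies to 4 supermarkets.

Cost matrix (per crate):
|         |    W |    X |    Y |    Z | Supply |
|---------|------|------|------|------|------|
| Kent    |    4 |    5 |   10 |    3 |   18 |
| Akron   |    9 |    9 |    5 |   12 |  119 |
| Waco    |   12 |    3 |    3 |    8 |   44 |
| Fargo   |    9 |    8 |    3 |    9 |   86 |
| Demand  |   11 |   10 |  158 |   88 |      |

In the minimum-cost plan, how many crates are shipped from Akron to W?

11

The minimum-cost plan:
  Kent to Z: 18 × 3 = 54
  Akron to W: 11 × 9 = 99
  Akron to Y: 108 × 5 = 540
  Waco to X: 10 × 3 = 30
  Waco to Z: 34 × 8 = 272
  Fargo to Y: 50 × 3 = 150
  Fargo to Z: 36 × 9 = 324
Total cost = 1469.
So Akron→W carries 11 crates.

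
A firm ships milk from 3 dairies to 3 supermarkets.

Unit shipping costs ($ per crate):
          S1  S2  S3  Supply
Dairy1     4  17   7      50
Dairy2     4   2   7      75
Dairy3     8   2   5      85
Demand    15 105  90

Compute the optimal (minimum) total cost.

One minimum-cost allocation:
  Dairy1 to S1: 15 × $4 = $60
  Dairy1 to S3: 35 × $7 = $245
  Dairy2 to S2: 75 × $2 = $150
  Dairy3 to S2: 30 × $2 = $60
  Dairy3 to S3: 55 × $5 = $275
Total = 60 + 245 + 150 + 60 + 275 = $790.

790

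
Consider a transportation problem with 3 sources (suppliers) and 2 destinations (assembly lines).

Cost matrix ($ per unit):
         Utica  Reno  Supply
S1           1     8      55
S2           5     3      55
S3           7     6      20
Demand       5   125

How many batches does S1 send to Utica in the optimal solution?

Optimal shipments:
  S1 to Utica: 5 batches
  S1 to Reno: 50 batches
  S2 to Reno: 55 batches
  S3 to Reno: 20 batches
Total cost = $690.
So S1→Utica carries 5 batches.

5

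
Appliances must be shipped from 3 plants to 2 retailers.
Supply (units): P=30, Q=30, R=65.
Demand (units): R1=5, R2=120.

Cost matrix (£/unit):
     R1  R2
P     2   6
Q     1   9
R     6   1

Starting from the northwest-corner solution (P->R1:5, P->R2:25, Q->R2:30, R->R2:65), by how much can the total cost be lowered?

20

Current plan cost = 5·2 + 25·6 + 30·9 + 65·1 = £495.
Optimal plan:
  P to R2: 30 × £6 = £180
  Q to R1: 5 × £1 = £5
  Q to R2: 25 × £9 = £225
  R to R2: 65 × £1 = £65
Optimal cost = £475.
Saving = 495 − 475 = £20.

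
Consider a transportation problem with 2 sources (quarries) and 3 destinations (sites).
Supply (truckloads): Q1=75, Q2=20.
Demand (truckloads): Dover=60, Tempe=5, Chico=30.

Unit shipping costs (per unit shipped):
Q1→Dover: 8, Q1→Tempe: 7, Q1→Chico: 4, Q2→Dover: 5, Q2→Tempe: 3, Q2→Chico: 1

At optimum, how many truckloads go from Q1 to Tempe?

The minimum-cost plan:
  Q1–Dover: 45 × 8 = 360
  Q1–Chico: 30 × 4 = 120
  Q2–Dover: 15 × 5 = 75
  Q2–Tempe: 5 × 3 = 15
Total cost = 570.
The route Q1→Tempe is not used.

0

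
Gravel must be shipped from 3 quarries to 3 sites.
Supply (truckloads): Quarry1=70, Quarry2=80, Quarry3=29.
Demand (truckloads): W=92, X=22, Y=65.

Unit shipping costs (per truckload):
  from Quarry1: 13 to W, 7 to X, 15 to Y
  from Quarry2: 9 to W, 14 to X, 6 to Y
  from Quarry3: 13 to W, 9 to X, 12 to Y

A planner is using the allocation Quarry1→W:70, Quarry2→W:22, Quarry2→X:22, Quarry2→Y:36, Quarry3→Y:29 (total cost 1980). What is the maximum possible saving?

300

Current plan cost = 70·13 + 22·9 + 22·14 + 36·6 + 29·12 = 1980.
Optimal plan:
  Quarry1–W: 48 × 13 = 624
  Quarry1–X: 22 × 7 = 154
  Quarry2–W: 15 × 9 = 135
  Quarry2–Y: 65 × 6 = 390
  Quarry3–W: 29 × 13 = 377
Optimal cost = 1680.
Saving = 1980 − 1680 = 300.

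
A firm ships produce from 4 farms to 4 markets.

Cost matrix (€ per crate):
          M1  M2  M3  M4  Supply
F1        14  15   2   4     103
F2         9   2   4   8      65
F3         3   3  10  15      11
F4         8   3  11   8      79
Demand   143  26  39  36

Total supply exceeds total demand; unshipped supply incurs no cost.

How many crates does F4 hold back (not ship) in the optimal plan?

0

An optimal plan:
  F1–M1: 14 crates
  F1–M3: 39 crates
  F1–M4: 36 crates
  F2–M1: 39 crates
  F2–M2: 26 crates
  F3–M1: 11 crates
  F4–M1: 79 crates
Total cost = €1486.
F4 ships 79 of its 79, leaving 0.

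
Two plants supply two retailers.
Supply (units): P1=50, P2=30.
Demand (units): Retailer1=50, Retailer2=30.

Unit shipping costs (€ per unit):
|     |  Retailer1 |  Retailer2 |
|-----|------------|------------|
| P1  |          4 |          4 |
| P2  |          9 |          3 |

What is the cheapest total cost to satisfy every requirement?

One minimum-cost allocation:
  P1->Retailer1: 50 × €4 = €200
  P2->Retailer2: 30 × €3 = €90
Total = 200 + 90 = €290.

290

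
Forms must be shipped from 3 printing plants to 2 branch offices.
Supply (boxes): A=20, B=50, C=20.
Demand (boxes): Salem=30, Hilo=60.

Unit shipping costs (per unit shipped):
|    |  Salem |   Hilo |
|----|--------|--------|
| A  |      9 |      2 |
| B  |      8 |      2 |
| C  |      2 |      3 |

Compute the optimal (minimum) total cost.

240

One minimum-cost allocation:
  A–Hilo: 20 × 2 = 40
  B–Salem: 10 × 8 = 80
  B–Hilo: 40 × 2 = 80
  C–Salem: 20 × 2 = 40
Total = 40 + 80 + 80 + 40 = 240.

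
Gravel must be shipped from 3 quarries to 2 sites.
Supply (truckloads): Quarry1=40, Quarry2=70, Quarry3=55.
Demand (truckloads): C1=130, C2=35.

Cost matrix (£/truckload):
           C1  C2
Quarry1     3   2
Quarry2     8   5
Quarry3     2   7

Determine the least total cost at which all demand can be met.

An optimal shipping plan:
  Quarry1->C1: 40 truckloads
  Quarry2->C1: 35 truckloads
  Quarry2->C2: 35 truckloads
  Quarry3->C1: 55 truckloads
Total cost = £685.

685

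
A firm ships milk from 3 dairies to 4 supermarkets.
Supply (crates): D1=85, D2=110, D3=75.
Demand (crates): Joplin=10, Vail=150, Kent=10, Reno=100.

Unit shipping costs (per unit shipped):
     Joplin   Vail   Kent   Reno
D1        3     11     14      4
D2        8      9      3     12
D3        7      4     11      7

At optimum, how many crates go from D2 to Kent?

10

Optimal shipments:
  D1–Reno: 85 × 4 = 340
  D2–Joplin: 10 × 8 = 80
  D2–Vail: 90 × 9 = 810
  D2–Kent: 10 × 3 = 30
  D3–Vail: 60 × 4 = 240
  D3–Reno: 15 × 7 = 105
Total cost = 1605.
So D2→Kent carries 10 crates.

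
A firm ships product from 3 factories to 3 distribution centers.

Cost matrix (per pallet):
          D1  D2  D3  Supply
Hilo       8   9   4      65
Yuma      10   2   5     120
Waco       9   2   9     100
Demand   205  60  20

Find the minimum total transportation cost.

2040

One minimum-cost allocation:
  Hilo to D1: 65 × 8 = 520
  Yuma to D1: 40 × 10 = 400
  Yuma to D2: 60 × 2 = 120
  Yuma to D3: 20 × 5 = 100
  Waco to D1: 100 × 9 = 900
Total = 520 + 400 + 120 + 100 + 900 = 2040.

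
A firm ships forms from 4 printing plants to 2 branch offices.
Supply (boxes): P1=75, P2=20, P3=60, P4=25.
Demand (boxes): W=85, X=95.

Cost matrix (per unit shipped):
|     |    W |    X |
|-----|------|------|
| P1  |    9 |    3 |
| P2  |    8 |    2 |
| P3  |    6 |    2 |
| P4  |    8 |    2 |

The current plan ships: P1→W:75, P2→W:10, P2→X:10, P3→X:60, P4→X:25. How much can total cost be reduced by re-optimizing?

Current plan cost = 75·9 + 10·8 + 10·2 + 60·2 + 25·2 = 945.
Optimal plan:
  P1→W: 25 boxes
  P1→X: 50 boxes
  P2→X: 20 boxes
  P3→W: 60 boxes
  P4→X: 25 boxes
Optimal cost = 825.
Saving = 945 − 825 = 120.

120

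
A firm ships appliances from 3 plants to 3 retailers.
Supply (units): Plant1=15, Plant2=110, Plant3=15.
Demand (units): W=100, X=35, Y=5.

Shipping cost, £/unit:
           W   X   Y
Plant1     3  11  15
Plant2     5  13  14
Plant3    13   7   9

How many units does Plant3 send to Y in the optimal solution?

0

The minimum-cost plan:
  Plant1→X: 15 × £11 = £165
  Plant2→W: 100 × £5 = £500
  Plant2→X: 5 × £13 = £65
  Plant2→Y: 5 × £14 = £70
  Plant3→X: 15 × £7 = £105
Total cost = £905.
The route Plant3→Y is not used.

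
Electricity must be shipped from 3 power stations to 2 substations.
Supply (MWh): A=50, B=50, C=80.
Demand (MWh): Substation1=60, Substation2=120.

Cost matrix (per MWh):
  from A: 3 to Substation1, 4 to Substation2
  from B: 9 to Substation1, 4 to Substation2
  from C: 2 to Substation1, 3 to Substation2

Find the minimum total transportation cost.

One minimum-cost allocation:
  A to Substation2: 50 × 4 = 200
  B to Substation2: 50 × 4 = 200
  C to Substation1: 60 × 2 = 120
  C to Substation2: 20 × 3 = 60
Total = 200 + 200 + 120 + 60 = 580.
(Supply check: A ships 50; B ships 50; C ships 80.)

580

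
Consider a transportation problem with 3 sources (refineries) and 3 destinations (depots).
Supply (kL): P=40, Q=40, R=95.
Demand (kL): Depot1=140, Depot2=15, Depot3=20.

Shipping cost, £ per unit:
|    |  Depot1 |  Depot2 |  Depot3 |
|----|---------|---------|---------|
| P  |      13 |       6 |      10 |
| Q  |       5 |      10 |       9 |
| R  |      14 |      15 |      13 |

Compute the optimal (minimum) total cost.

An optimal shipping plan:
  P–Depot1: 5 × £13 = £65
  P–Depot2: 15 × £6 = £90
  P–Depot3: 20 × £10 = £200
  Q–Depot1: 40 × £5 = £200
  R–Depot1: 95 × £14 = £1330
Total = 65 + 90 + 200 + 200 + 1330 = £1885.

1885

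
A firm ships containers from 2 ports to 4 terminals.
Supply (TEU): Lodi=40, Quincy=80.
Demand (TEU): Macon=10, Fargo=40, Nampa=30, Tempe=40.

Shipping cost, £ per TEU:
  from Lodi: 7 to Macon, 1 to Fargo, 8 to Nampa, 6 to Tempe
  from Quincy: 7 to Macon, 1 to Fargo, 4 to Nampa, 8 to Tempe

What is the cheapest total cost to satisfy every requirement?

An optimal shipping plan:
  Lodi–Tempe: 40 TEU
  Quincy–Macon: 10 TEU
  Quincy–Fargo: 40 TEU
  Quincy–Nampa: 30 TEU
Total cost = £470.

470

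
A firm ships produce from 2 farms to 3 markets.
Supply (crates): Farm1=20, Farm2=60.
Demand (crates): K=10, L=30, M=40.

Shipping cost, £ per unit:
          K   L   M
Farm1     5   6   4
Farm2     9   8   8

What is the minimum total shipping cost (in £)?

570

A cheapest plan:
  Farm1→M: 20 × £4 = £80
  Farm2→K: 10 × £9 = £90
  Farm2→L: 30 × £8 = £240
  Farm2→M: 20 × £8 = £160
Total = 80 + 90 + 240 + 160 = £570.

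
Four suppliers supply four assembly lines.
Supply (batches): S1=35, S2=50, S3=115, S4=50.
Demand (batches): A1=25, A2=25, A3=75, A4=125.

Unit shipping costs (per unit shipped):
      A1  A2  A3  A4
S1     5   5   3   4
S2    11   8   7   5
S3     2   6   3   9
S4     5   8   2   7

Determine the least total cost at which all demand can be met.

1085

Optimal allocation:
  S1–A4: 35 × 4 = 140
  S2–A4: 50 × 5 = 250
  S3–A1: 25 × 2 = 50
  S3–A2: 25 × 6 = 150
  S3–A3: 65 × 3 = 195
  S4–A3: 10 × 2 = 20
  S4–A4: 40 × 7 = 280
Total = 140 + 250 + 50 + 150 + 195 + 20 + 280 = 1085.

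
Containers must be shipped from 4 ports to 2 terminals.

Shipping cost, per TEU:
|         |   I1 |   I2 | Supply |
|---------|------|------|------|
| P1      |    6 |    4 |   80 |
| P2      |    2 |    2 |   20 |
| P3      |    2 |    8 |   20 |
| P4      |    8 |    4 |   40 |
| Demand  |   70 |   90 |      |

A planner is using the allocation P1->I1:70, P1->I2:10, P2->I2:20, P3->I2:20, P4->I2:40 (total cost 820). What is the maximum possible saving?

Current plan cost = 70·6 + 10·4 + 20·2 + 20·8 + 40·4 = 820.
Optimal plan:
  P1→I1: 30 × 6 = 180
  P1→I2: 50 × 4 = 200
  P2→I1: 20 × 2 = 40
  P3→I1: 20 × 2 = 40
  P4→I2: 40 × 4 = 160
Optimal cost = 620.
Saving = 820 − 620 = 200.

200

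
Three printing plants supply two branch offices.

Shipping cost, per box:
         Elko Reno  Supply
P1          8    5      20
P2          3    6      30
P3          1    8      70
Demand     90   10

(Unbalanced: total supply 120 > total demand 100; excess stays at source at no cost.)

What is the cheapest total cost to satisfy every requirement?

One minimum-cost allocation:
  P1 to Reno: 10 × 5 = 50
  P2 to Elko: 20 × 3 = 60
  P3 to Elko: 70 × 1 = 70
Total = 50 + 60 + 70 = 180.

180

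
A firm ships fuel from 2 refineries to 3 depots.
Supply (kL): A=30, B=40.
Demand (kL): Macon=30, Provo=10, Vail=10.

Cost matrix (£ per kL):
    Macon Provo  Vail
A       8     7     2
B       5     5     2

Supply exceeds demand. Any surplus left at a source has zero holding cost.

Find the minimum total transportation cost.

An optimal shipping plan:
  A→Vail: 10 × £2 = £20
  B→Macon: 30 × £5 = £150
  B→Provo: 10 × £5 = £50
Total = 20 + 150 + 50 = £220.

220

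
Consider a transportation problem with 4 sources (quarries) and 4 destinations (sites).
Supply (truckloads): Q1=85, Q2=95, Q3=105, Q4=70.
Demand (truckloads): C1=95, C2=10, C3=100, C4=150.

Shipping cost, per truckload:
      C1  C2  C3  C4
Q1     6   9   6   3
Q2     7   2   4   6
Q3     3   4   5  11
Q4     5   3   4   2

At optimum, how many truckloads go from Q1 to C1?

0

Solving gives:
  Q1->C4: 85 × 3 = 255
  Q2->C2: 10 × 2 = 20
  Q2->C3: 85 × 4 = 340
  Q3->C1: 95 × 3 = 285
  Q3->C3: 10 × 5 = 50
  Q4->C3: 5 × 4 = 20
  Q4->C4: 65 × 2 = 130
Total cost = 1100.
The route Q1→C1 is not used.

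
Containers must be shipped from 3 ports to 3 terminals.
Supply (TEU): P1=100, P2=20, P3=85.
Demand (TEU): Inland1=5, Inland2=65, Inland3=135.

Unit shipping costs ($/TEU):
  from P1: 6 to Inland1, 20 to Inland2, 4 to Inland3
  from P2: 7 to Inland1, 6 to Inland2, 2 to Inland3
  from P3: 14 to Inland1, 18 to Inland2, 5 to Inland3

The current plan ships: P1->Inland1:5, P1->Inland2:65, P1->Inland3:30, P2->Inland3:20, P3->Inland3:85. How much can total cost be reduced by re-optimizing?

375

Current plan cost = 5·6 + 65·20 + 30·4 + 20·2 + 85·5 = $1915.
Optimal plan:
  P1 to Inland1: 5 × $6 = $30
  P1 to Inland3: 95 × $4 = $380
  P2 to Inland2: 20 × $6 = $120
  P3 to Inland2: 45 × $18 = $810
  P3 to Inland3: 40 × $5 = $200
Optimal cost = $1540.
Saving = 1915 − 1540 = $375.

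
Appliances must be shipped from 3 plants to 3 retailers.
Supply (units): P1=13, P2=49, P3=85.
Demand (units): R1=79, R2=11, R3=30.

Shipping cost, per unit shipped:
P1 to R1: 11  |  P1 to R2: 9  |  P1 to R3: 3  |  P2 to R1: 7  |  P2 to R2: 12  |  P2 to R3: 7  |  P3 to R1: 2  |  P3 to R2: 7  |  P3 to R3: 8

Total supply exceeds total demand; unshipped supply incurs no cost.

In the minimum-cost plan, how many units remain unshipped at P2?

Minimum-cost shipments:
  P1 to R3: 13 × 3 = 39
  P2 to R2: 5 × 12 = 60
  P2 to R3: 17 × 7 = 119
  P3 to R1: 79 × 2 = 158
  P3 to R2: 6 × 7 = 42
Total cost = 418.
P2 ships 22 of its 49, leaving 27.

27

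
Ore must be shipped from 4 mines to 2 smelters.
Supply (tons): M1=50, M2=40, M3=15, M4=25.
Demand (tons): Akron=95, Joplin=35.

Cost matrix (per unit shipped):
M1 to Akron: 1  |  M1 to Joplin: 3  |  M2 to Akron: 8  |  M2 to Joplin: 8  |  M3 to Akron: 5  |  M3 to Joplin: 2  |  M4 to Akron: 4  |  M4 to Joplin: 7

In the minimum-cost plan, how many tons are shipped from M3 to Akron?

0

Solving gives:
  M1→Akron: 50 × 1 = 50
  M2→Akron: 20 × 8 = 160
  M2→Joplin: 20 × 8 = 160
  M3→Joplin: 15 × 2 = 30
  M4→Akron: 25 × 4 = 100
Total cost = 500.
The route M3→Akron is not used.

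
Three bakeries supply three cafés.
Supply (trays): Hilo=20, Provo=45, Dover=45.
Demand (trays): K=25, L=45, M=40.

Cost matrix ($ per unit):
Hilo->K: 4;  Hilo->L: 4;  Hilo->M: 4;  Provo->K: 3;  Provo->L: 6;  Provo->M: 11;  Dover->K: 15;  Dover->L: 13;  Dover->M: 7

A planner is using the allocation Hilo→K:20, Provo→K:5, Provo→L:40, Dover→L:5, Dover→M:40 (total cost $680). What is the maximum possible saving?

Current plan cost = 20·4 + 5·3 + 40·6 + 5·13 + 40·7 = $680.
Optimal plan:
  Hilo→L: 20 × $4 = $80
  Provo→K: 25 × $3 = $75
  Provo→L: 20 × $6 = $120
  Dover→L: 5 × $13 = $65
  Dover→M: 40 × $7 = $280
Optimal cost = $620.
Saving = 680 − 620 = $60.

60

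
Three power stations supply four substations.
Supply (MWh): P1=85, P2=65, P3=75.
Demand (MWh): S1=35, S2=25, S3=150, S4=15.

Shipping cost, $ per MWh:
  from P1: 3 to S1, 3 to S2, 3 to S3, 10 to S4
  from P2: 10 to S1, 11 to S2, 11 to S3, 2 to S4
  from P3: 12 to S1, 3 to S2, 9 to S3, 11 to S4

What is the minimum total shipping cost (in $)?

Optimal allocation:
  P1→S3: 85 × $3 = $255
  P2→S1: 35 × $10 = $350
  P2→S3: 15 × $11 = $165
  P2→S4: 15 × $2 = $30
  P3→S2: 25 × $3 = $75
  P3→S3: 50 × $9 = $450
Total = 255 + 350 + 165 + 30 + 75 + 450 = $1325.
(Supply check: P1 ships 85; P2 ships 65; P3 ships 75.)

1325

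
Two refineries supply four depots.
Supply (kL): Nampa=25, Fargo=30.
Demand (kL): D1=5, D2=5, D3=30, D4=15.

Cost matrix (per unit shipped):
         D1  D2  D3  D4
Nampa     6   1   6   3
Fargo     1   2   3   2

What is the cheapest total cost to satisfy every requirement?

Optimal allocation:
  Nampa->D2: 5 × 1 = 5
  Nampa->D3: 5 × 6 = 30
  Nampa->D4: 15 × 3 = 45
  Fargo->D1: 5 × 1 = 5
  Fargo->D3: 25 × 3 = 75
Total = 5 + 30 + 45 + 5 + 75 = 160.

160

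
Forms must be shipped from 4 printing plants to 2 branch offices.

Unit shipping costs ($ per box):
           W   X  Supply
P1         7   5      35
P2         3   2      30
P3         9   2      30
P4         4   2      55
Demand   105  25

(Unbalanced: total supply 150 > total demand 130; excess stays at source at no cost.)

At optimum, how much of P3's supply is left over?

Minimum-cost shipments:
  P1->W: 20 × $7 = $140
  P2->W: 30 × $3 = $90
  P3->X: 25 × $2 = $50
  P4->W: 55 × $4 = $220
Total cost = $500.
P3 ships 25 of its 30, leaving 5.

5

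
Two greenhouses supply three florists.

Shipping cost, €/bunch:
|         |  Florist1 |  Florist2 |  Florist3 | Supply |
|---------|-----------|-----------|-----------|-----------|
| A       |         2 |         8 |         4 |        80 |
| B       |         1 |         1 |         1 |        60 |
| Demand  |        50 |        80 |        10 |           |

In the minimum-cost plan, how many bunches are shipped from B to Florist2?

60

The minimum-cost plan:
  A→Florist1: 50 bunches
  A→Florist2: 20 bunches
  A→Florist3: 10 bunches
  B→Florist2: 60 bunches
Total cost = €360.
So B→Florist2 carries 60 bunches.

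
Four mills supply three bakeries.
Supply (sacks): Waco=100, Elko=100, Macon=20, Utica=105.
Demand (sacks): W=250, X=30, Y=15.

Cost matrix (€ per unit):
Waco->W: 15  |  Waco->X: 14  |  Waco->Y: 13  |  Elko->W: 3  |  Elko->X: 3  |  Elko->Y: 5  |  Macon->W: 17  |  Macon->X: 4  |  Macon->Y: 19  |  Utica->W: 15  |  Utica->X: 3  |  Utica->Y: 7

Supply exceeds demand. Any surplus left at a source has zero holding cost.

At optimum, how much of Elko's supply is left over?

An optimal plan:
  Waco→W: 100 × €15 = €1500
  Elko→W: 100 × €3 = €300
  Utica→W: 50 × €15 = €750
  Utica→X: 30 × €3 = €90
  Utica→Y: 15 × €7 = €105
Total cost = €2745.
Elko ships 100 of its 100, leaving 0.

0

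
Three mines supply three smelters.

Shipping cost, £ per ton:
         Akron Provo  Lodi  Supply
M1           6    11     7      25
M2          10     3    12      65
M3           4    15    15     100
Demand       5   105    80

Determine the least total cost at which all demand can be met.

An optimal shipping plan:
  M1→Lodi: 25 × £7 = £175
  M2→Provo: 65 × £3 = £195
  M3→Akron: 5 × £4 = £20
  M3→Provo: 40 × £15 = £600
  M3→Lodi: 55 × £15 = £825
Total = 175 + 195 + 20 + 600 + 825 = £1815.

1815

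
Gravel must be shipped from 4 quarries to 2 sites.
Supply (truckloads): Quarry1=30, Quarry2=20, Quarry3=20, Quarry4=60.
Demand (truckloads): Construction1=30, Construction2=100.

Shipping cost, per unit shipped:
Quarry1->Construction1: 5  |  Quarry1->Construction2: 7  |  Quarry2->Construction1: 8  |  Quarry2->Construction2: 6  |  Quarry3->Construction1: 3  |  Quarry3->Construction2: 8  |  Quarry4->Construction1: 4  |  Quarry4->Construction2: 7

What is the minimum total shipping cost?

780

A cheapest plan:
  Quarry1->Construction2: 30 × 7 = 210
  Quarry2->Construction2: 20 × 6 = 120
  Quarry3->Construction1: 20 × 3 = 60
  Quarry4->Construction1: 10 × 4 = 40
  Quarry4->Construction2: 50 × 7 = 350
Total = 210 + 120 + 60 + 40 + 350 = 780.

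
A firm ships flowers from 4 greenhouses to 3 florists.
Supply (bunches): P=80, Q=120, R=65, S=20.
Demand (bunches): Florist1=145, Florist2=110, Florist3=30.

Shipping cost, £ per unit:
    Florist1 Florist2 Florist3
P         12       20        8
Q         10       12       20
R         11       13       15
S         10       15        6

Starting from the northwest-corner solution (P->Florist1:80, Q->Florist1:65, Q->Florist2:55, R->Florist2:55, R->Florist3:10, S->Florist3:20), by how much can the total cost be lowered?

80

Current plan cost = 80·12 + 65·10 + 55·12 + 55·13 + 10·15 + 20·6 = £3255.
Optimal plan:
  P→Florist1: 50 bunches
  P→Florist3: 30 bunches
  Q→Florist1: 10 bunches
  Q→Florist2: 110 bunches
  R→Florist1: 65 bunches
  S→Florist1: 20 bunches
Optimal cost = £3175.
Saving = 3255 − 3175 = £80.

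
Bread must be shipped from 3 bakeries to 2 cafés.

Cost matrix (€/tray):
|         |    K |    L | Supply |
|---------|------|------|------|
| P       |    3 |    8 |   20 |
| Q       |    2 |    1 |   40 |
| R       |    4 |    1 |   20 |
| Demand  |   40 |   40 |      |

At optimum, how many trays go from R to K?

0

Solving gives:
  P->K: 20 × €3 = €60
  Q->K: 20 × €2 = €40
  Q->L: 20 × €1 = €20
  R->L: 20 × €1 = €20
Total cost = €140.
The route R→K is not used.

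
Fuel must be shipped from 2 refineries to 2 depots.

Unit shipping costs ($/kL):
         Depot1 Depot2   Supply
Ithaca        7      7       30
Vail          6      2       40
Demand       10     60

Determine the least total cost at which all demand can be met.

An optimal shipping plan:
  Ithaca to Depot1: 10 × $7 = $70
  Ithaca to Depot2: 20 × $7 = $140
  Vail to Depot2: 40 × $2 = $80
Total = 70 + 140 + 80 = $290.
(Supply check: Ithaca ships 30; Vail ships 40.)

290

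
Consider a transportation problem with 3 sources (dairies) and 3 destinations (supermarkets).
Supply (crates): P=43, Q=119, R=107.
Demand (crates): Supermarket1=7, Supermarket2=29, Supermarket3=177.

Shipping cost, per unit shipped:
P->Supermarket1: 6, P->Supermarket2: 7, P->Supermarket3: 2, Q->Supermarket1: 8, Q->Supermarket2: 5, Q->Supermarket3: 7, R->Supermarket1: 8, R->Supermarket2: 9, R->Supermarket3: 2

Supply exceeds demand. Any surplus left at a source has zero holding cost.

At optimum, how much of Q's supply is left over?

Minimum-cost shipments:
  P->Supermarket3: 43 × 2 = 86
  Q->Supermarket1: 7 × 8 = 56
  Q->Supermarket2: 29 × 5 = 145
  Q->Supermarket3: 27 × 7 = 189
  R->Supermarket3: 107 × 2 = 214
Total cost = 690.
Q ships 63 of its 119, leaving 56.

56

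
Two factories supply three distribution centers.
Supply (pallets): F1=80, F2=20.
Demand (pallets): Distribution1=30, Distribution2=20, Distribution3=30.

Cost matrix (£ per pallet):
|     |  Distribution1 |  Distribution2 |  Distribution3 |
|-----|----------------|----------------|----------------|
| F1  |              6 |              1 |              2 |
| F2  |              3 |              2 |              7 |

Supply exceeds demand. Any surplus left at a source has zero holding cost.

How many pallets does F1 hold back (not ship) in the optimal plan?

Minimum-cost shipments:
  F1→Distribution1: 10 × £6 = £60
  F1→Distribution2: 20 × £1 = £20
  F1→Distribution3: 30 × £2 = £60
  F2→Distribution1: 20 × £3 = £60
Total cost = £200.
F1 ships 60 of its 80, leaving 20.

20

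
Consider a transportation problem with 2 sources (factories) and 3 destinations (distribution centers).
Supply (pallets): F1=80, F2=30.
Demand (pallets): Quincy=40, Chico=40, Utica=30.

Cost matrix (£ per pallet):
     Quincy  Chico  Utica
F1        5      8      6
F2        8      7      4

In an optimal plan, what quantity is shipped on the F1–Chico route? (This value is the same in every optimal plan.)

40

The minimum-cost plan:
  F1–Quincy: 40 × £5 = £200
  F1–Chico: 40 × £8 = £320
  F2–Utica: 30 × £4 = £120
Total cost = £640.
So F1→Chico carries 40 pallets.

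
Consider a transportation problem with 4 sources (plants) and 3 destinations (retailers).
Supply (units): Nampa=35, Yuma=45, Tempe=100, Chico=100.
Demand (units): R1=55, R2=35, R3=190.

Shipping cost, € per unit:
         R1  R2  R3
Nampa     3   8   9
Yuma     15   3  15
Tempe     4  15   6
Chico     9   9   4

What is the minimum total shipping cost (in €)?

1320

An optimal shipping plan:
  Nampa→R1: 35 × €3 = €105
  Yuma→R2: 35 × €3 = €105
  Yuma→R3: 10 × €15 = €150
  Tempe→R1: 20 × €4 = €80
  Tempe→R3: 80 × €6 = €480
  Chico→R3: 100 × €4 = €400
Total = 105 + 105 + 150 + 80 + 480 + 400 = €1320.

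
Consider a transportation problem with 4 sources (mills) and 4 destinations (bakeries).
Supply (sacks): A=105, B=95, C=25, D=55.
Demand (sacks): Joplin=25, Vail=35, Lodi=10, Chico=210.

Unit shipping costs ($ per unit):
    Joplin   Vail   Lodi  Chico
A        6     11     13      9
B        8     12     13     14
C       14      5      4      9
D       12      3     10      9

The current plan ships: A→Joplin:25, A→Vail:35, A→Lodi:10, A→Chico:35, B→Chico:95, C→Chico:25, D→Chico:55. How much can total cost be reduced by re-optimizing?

445

Current plan cost = 25·6 + 35·11 + 10·13 + 35·9 + 95·14 + 25·9 + 55·9 = $3030.
Optimal plan:
  A->Chico: 105 × $9 = $945
  B->Joplin: 25 × $8 = $200
  B->Chico: 70 × $14 = $980
  C->Lodi: 10 × $4 = $40
  C->Chico: 15 × $9 = $135
  D->Vail: 35 × $3 = $105
  D->Chico: 20 × $9 = $180
Optimal cost = $2585.
Saving = 3030 − 2585 = $445.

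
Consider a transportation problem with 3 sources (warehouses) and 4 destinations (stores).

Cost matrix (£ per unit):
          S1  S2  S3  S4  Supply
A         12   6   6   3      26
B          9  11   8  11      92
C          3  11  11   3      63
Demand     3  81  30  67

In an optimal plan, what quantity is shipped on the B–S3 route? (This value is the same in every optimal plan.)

Optimal shipments:
  A–S2: 19 × £6 = £114
  A–S4: 7 × £3 = £21
  B–S2: 62 × £11 = £682
  B–S3: 30 × £8 = £240
  C–S1: 3 × £3 = £9
  C–S4: 60 × £3 = £180
Total cost = £1246.
So B→S3 carries 30 units.

30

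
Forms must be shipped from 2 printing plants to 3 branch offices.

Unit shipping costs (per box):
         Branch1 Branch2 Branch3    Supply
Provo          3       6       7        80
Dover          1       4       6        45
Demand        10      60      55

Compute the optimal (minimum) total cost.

Optimal allocation:
  Provo→Branch1: 10 boxes
  Provo→Branch2: 15 boxes
  Provo→Branch3: 55 boxes
  Dover→Branch2: 45 boxes
Total cost = 685.

685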